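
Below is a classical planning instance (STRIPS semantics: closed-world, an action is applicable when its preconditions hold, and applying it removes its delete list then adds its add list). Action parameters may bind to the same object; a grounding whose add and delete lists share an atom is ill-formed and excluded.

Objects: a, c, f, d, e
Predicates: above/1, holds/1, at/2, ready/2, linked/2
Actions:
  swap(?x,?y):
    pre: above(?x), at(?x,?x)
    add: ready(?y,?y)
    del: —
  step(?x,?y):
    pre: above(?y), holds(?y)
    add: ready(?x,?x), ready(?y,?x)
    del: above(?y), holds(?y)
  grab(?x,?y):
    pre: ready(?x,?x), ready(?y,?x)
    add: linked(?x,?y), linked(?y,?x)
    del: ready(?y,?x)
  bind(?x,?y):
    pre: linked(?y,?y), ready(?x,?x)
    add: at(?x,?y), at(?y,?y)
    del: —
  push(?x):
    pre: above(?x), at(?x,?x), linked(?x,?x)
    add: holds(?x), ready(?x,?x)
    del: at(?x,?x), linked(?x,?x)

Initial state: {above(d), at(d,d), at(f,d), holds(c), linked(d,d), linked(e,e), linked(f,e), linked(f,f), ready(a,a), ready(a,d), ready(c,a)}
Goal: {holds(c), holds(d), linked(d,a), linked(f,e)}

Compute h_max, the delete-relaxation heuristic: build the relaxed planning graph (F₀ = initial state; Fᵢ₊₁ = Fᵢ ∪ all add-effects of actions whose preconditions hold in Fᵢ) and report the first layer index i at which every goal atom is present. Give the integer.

F0 = init (11 atoms)
F1 = F0 ∪ {at(a,d), at(a,e), at(a,f), at(e,e), at(f,f), holds(d), linked(a,a), linked(a,c), linked(c,a), ready(c,c), ready(d,d), ready(e,e), ready(f,f)}  (24 atoms)
F2 = F1 ∪ {at(a,a), at(c,a), at(c,d), at(c,e), at(c,f), at(d,a), at(d,e), at(d,f), at(e,a), at(e,d), at(e,f), at(f,a), at(f,e), linked(a,d), linked(c,c), linked(d,a), ready(d,a), ready(d,c), ready(d,e), ready(d,f)}  (44 atoms)
goal ⊆ F2  ⇒  h_max = 2

2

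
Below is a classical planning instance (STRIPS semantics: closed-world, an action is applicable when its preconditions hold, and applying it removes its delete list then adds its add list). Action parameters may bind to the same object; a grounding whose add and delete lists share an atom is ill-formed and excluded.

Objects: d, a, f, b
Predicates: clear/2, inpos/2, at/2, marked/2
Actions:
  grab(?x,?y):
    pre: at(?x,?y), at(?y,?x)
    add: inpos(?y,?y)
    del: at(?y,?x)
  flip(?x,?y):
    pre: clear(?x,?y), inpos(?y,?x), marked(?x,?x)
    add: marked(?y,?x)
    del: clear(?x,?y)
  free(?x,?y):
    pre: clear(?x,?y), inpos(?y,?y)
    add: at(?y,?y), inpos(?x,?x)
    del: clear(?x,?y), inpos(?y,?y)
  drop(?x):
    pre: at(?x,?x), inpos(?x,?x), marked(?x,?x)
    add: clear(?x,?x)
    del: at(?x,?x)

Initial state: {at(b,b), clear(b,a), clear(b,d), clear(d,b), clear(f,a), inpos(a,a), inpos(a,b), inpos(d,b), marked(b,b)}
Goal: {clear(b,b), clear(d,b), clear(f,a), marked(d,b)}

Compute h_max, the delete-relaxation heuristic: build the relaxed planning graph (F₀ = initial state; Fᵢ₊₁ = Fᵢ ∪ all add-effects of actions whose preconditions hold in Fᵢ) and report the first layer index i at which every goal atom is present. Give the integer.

F0 = init (9 atoms)
F1 = F0 ∪ {at(a,a), inpos(b,b), inpos(f,f), marked(a,b), marked(d,b)}  (14 atoms)
F2 = F1 ∪ {clear(b,b), inpos(d,d)}  (16 atoms)
goal ⊆ F2  ⇒  h_max = 2

2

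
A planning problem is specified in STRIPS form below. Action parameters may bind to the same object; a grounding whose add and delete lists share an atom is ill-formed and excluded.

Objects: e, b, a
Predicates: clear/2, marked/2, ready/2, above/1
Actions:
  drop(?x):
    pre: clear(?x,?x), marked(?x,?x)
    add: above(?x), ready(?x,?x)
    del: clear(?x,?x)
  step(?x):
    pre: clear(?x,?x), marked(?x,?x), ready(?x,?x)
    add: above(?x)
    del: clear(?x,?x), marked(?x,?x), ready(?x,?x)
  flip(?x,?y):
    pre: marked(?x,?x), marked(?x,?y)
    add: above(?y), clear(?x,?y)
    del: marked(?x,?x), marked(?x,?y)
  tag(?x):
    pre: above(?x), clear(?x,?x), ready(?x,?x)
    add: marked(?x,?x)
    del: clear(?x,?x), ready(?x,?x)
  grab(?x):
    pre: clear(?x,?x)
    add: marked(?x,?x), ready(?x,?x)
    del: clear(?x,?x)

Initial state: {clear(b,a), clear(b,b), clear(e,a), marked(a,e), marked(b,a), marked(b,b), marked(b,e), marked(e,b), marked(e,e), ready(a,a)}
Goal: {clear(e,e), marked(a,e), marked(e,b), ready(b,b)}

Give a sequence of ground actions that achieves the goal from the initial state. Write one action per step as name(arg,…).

drop(b); flip(e,e)

1. drop(b)  →  {above(b), clear(b,a), clear(e,a), marked(a,e), marked(b,a), marked(b,b), marked(b,e), marked(e,b), marked(e,e), ready(a,a), ready(b,b)}
2. flip(e,e)  →  {above(b), above(e), clear(b,a), clear(e,a), clear(e,e), marked(a,e), marked(b,a), marked(b,b), marked(b,e), marked(e,b), ready(a,a), ready(b,b)}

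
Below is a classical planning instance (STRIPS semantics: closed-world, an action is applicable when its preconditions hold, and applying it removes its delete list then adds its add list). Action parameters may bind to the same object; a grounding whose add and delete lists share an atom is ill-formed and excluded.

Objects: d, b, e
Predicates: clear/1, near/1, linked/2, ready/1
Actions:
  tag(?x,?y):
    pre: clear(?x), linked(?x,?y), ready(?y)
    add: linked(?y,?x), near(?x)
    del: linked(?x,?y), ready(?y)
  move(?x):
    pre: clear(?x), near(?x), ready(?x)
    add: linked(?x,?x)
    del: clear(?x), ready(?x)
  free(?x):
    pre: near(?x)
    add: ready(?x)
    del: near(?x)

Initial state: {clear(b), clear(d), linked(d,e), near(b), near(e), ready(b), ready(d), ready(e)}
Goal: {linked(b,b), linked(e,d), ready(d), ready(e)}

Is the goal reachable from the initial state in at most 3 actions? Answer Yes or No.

1. tag(d,e)  →  {clear(b), clear(d), linked(e,d), near(b), near(d), near(e), ready(b), ready(d)}
2. move(b)  →  {clear(d), linked(b,b), linked(e,d), near(b), near(d), near(e), ready(d)}
3. free(e)  →  {clear(d), linked(b,b), linked(e,d), near(b), near(d), ready(d), ready(e)}
optimal plan length = 3; 3 ≤ 3

Yes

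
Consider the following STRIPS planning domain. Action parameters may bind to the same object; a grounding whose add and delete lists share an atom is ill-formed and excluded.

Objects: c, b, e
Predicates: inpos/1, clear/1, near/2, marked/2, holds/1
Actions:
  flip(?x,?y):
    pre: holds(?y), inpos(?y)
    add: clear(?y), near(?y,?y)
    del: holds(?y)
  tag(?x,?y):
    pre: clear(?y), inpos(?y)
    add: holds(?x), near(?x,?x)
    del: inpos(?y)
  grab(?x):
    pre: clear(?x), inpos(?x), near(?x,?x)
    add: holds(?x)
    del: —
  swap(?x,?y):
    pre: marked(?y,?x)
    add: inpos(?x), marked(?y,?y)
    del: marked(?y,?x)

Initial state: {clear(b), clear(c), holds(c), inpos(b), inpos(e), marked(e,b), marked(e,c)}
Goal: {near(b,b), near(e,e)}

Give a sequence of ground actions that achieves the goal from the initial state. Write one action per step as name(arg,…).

1. tag(b,b)  →  {clear(b), clear(c), holds(b), holds(c), inpos(e), marked(e,b), marked(e,c), near(b,b)}
2. swap(c,e)  →  {clear(b), clear(c), holds(b), holds(c), inpos(c), inpos(e), marked(e,b), marked(e,e), near(b,b)}
3. tag(e,c)  →  {clear(b), clear(c), holds(b), holds(c), holds(e), inpos(e), marked(e,b), marked(e,e), near(b,b), near(e,e)}

tag(b,b); swap(c,e); tag(e,c)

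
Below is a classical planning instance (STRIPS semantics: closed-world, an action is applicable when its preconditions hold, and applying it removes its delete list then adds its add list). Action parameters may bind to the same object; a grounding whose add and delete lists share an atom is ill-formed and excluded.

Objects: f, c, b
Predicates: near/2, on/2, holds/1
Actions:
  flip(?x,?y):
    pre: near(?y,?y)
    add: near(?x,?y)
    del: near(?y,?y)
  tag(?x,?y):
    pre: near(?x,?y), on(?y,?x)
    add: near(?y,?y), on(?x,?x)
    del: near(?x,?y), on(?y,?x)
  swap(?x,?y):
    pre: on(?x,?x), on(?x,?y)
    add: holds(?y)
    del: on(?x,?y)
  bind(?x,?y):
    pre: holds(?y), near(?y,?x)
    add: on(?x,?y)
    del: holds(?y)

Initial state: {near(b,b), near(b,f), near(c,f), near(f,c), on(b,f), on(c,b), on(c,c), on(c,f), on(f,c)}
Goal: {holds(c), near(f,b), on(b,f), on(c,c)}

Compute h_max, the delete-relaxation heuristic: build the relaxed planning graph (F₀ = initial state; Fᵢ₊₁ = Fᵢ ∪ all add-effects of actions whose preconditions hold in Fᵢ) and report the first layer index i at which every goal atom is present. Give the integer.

1

F0 = init (9 atoms)
F1 = F0 ∪ {holds(b), holds(c), holds(f), near(c,b), near(c,c), near(f,b), near(f,f), on(f,f)}  (17 atoms)
goal ⊆ F1  ⇒  h_max = 1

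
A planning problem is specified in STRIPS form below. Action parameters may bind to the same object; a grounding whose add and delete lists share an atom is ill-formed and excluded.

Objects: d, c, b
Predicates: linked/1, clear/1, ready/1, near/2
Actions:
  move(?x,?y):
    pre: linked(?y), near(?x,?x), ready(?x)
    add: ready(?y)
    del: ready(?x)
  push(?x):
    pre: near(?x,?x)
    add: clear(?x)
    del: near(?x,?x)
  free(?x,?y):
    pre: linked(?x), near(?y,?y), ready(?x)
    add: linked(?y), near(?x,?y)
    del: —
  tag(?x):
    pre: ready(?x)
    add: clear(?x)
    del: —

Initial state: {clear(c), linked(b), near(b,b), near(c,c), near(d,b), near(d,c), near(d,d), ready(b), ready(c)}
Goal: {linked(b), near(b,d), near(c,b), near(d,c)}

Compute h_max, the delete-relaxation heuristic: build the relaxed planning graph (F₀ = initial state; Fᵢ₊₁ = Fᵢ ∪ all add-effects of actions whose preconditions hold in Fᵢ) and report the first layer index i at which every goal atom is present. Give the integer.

F0 = init (9 atoms)
F1 = F0 ∪ {clear(b), clear(d), linked(c), linked(d), near(b,c), near(b,d)}  (15 atoms)
F2 = F1 ∪ {near(c,b), near(c,d), ready(d)}  (18 atoms)
goal ⊆ F2  ⇒  h_max = 2

2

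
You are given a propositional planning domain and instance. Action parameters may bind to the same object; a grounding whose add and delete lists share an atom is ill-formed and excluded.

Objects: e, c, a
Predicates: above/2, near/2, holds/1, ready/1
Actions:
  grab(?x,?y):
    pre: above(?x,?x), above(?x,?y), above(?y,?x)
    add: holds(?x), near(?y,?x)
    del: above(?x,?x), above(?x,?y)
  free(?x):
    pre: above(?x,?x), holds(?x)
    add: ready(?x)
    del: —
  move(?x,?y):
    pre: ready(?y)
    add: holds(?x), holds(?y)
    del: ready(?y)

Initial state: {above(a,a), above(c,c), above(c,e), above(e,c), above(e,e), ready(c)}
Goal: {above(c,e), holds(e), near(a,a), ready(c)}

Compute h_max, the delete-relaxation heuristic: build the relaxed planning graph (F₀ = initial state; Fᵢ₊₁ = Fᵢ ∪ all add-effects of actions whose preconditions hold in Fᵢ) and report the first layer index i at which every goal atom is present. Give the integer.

1

F0 = init (6 atoms)
F1 = F0 ∪ {holds(a), holds(c), holds(e), near(a,a), near(c,c), near(c,e), near(e,c), near(e,e)}  (14 atoms)
goal ⊆ F1  ⇒  h_max = 1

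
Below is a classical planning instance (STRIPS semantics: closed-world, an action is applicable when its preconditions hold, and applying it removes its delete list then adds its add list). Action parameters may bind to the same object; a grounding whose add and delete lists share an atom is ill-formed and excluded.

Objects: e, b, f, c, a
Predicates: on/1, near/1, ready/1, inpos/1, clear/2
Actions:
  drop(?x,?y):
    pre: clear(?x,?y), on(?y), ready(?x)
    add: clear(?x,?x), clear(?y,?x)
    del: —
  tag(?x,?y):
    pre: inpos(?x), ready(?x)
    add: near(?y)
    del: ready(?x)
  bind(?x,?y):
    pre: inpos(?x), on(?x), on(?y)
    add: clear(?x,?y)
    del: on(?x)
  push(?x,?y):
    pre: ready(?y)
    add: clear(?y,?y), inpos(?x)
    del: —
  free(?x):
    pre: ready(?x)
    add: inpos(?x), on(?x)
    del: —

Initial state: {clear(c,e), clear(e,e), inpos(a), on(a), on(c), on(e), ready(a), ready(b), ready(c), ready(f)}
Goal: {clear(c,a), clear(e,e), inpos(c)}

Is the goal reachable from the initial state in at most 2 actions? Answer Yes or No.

Yes

1. push(c,b)  →  {clear(b,b), clear(c,e), clear(e,e), inpos(a), inpos(c), on(a), on(c), on(e), ready(a), ready(b), ready(c), ready(f)}
2. bind(c,a)  →  {clear(b,b), clear(c,a), clear(c,e), clear(e,e), inpos(a), inpos(c), on(a), on(e), ready(a), ready(b), ready(c), ready(f)}
optimal plan length = 2; 2 ≤ 2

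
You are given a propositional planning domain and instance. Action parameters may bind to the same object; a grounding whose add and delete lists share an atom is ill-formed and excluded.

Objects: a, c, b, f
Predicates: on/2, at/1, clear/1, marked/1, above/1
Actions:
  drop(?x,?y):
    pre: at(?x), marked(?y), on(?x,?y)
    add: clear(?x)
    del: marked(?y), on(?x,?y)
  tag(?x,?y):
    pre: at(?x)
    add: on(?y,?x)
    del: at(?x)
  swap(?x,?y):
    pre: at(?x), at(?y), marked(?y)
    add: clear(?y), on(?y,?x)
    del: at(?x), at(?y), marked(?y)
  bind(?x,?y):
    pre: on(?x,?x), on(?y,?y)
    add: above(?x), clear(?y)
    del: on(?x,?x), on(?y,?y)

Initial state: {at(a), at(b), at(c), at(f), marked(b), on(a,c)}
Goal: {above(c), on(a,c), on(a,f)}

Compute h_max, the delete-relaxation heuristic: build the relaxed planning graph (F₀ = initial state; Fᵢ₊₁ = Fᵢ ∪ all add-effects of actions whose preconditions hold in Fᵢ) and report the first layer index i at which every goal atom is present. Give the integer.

F0 = init (6 atoms)
F1 = F0 ∪ {clear(b), on(a,a), on(a,b), on(a,f), on(b,a), on(b,b), on(b,c), on(b,f), on(c,a), on(c,b), on(c,c), on(c,f), on(f,a), on(f,b), on(f,c), on(f,f)}  (22 atoms)
F2 = F1 ∪ {above(a), above(b), above(c), above(f), clear(a), clear(c), clear(f)}  (29 atoms)
goal ⊆ F2  ⇒  h_max = 2

2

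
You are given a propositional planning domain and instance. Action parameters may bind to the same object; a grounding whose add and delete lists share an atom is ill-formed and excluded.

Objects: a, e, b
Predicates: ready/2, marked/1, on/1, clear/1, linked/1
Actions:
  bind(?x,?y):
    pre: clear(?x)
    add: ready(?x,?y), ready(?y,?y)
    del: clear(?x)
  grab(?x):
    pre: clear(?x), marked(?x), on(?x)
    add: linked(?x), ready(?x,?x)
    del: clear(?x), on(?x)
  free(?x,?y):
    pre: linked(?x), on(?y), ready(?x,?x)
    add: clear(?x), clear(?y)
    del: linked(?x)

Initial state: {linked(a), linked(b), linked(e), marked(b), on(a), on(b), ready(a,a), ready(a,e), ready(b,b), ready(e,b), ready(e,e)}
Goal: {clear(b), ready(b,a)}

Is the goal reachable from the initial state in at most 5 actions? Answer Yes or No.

Yes

1. free(a,b)  →  {clear(a), clear(b), linked(b), linked(e), marked(b), on(a), on(b), ready(a,a), ready(a,e), ready(b,b), ready(e,b), ready(e,e)}
2. bind(b,a)  →  {clear(a), linked(b), linked(e), marked(b), on(a), on(b), ready(a,a), ready(a,e), ready(b,a), ready(b,b), ready(e,b), ready(e,e)}
3. free(e,b)  →  {clear(a), clear(b), clear(e), linked(b), marked(b), on(a), on(b), ready(a,a), ready(a,e), ready(b,a), ready(b,b), ready(e,b), ready(e,e)}
optimal plan length = 3; 3 ≤ 5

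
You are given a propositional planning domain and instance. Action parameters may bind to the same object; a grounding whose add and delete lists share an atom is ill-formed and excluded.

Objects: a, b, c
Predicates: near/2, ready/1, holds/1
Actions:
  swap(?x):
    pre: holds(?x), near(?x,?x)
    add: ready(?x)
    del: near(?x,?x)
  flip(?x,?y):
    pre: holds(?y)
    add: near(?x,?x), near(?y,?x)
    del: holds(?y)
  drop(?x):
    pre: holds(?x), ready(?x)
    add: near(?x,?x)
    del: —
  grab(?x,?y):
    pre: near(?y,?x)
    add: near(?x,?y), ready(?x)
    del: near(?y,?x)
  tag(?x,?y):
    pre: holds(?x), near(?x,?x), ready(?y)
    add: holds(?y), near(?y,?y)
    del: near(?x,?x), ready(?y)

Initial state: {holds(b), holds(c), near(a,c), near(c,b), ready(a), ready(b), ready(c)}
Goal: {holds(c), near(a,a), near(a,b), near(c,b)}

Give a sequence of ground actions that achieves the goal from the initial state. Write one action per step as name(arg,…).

flip(a,b); grab(a,b)

1. flip(a,b)  →  {holds(c), near(a,a), near(a,c), near(b,a), near(c,b), ready(a), ready(b), ready(c)}
2. grab(a,b)  →  {holds(c), near(a,a), near(a,b), near(a,c), near(c,b), ready(a), ready(b), ready(c)}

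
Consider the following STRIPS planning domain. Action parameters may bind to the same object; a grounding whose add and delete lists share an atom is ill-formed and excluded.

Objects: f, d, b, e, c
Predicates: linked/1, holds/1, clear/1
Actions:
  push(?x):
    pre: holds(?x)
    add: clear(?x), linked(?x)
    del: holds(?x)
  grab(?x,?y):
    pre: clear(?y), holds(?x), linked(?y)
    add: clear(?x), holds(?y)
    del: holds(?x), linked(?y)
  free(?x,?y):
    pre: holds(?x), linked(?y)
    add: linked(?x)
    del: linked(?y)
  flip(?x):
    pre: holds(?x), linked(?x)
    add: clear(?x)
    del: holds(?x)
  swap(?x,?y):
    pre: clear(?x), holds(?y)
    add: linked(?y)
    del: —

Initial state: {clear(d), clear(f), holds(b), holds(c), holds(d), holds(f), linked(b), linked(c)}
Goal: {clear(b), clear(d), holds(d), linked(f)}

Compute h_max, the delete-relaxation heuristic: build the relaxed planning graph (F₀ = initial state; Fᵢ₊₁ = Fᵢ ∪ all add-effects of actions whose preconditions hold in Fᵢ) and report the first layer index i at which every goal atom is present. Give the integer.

1

F0 = init (8 atoms)
F1 = F0 ∪ {clear(b), clear(c), linked(d), linked(f)}  (12 atoms)
goal ⊆ F1  ⇒  h_max = 1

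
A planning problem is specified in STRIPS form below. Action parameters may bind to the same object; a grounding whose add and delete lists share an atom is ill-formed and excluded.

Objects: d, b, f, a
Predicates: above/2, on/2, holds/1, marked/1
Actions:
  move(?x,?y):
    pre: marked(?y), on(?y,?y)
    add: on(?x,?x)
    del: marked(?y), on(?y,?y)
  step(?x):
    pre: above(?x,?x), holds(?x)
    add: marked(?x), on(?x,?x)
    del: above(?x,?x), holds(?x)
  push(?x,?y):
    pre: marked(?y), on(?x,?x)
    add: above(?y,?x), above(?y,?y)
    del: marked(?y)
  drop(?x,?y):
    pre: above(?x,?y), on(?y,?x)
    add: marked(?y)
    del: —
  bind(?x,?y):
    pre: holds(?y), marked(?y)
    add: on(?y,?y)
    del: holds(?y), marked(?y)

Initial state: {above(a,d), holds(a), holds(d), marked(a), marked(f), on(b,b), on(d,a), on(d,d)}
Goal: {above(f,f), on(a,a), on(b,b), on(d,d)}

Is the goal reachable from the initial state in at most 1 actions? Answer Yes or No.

No

1. push(d,f)  →  {above(a,d), above(f,d), above(f,f), holds(a), holds(d), marked(a), on(b,b), on(d,a), on(d,d)}
2. bind(d,a)  →  {above(a,d), above(f,d), above(f,f), holds(d), on(a,a), on(b,b), on(d,a), on(d,d)}
optimal plan length = 2; 2 > 1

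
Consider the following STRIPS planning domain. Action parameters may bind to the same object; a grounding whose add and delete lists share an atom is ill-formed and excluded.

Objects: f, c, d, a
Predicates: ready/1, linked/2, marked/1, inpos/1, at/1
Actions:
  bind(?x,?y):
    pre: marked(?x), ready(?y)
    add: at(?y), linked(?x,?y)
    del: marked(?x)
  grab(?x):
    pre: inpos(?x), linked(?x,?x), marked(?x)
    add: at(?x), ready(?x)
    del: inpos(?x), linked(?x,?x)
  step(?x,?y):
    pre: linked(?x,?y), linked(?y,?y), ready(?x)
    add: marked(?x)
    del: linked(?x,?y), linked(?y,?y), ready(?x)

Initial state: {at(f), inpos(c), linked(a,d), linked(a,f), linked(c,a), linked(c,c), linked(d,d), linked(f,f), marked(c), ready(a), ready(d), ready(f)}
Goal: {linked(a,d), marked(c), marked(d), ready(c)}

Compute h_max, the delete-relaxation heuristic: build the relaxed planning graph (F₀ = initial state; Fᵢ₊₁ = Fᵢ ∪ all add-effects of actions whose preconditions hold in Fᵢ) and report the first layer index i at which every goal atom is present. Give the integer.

1

F0 = init (12 atoms)
F1 = F0 ∪ {at(a), at(c), at(d), linked(c,d), linked(c,f), marked(a), marked(d), marked(f), ready(c)}  (21 atoms)
goal ⊆ F1  ⇒  h_max = 1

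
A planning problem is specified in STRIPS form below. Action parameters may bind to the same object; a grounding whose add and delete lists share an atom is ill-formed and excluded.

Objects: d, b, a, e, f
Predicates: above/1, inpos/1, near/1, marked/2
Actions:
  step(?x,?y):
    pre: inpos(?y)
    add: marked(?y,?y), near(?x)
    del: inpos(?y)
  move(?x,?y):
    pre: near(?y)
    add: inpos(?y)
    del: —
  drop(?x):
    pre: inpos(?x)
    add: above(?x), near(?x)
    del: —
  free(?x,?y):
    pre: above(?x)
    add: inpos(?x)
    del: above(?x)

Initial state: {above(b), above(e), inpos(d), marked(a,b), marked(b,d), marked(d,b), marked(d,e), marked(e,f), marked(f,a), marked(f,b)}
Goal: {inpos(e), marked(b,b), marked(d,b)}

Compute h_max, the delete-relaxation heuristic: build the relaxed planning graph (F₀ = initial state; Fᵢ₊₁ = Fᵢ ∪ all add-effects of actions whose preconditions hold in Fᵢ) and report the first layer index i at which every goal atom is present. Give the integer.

2

F0 = init (10 atoms)
F1 = F0 ∪ {above(d), inpos(b), inpos(e), marked(d,d), near(a), near(b), near(d), near(e), near(f)}  (19 atoms)
F2 = F1 ∪ {inpos(a), inpos(f), marked(b,b), marked(e,e)}  (23 atoms)
goal ⊆ F2  ⇒  h_max = 2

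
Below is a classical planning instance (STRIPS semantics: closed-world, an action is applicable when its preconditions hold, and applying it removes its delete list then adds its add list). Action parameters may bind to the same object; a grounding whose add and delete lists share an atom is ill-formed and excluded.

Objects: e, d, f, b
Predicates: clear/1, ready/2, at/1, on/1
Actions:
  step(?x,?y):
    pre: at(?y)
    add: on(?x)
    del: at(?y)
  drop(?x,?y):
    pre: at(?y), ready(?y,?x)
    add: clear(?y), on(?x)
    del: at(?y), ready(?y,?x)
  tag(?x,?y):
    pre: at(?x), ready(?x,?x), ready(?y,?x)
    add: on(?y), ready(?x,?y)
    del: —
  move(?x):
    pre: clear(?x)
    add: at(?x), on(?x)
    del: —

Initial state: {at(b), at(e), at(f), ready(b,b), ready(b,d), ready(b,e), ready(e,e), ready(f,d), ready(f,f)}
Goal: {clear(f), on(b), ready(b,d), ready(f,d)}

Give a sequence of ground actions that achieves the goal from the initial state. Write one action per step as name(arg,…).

step(b,e); drop(f,f)

1. step(b,e)  →  {at(b), at(f), on(b), ready(b,b), ready(b,d), ready(b,e), ready(e,e), ready(f,d), ready(f,f)}
2. drop(f,f)  →  {at(b), clear(f), on(b), on(f), ready(b,b), ready(b,d), ready(b,e), ready(e,e), ready(f,d)}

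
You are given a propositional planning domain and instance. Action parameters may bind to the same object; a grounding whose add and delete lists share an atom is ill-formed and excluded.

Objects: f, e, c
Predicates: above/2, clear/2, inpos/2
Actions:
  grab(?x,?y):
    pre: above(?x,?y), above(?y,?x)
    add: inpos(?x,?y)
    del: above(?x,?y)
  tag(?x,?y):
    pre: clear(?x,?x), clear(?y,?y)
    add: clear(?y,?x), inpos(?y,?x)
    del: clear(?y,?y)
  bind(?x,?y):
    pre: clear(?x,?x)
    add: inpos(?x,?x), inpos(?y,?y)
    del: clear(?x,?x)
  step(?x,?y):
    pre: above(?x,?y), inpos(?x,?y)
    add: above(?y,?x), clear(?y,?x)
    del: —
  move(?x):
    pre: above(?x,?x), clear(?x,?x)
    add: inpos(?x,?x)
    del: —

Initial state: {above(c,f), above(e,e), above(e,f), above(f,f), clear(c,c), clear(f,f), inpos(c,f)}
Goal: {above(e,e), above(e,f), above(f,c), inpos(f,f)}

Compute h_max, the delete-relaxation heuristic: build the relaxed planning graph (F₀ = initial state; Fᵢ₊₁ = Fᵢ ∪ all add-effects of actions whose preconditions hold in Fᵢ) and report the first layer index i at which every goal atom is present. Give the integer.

1

F0 = init (7 atoms)
F1 = F0 ∪ {above(f,c), clear(c,f), clear(f,c), inpos(c,c), inpos(e,e), inpos(f,c), inpos(f,f)}  (14 atoms)
goal ⊆ F1  ⇒  h_max = 1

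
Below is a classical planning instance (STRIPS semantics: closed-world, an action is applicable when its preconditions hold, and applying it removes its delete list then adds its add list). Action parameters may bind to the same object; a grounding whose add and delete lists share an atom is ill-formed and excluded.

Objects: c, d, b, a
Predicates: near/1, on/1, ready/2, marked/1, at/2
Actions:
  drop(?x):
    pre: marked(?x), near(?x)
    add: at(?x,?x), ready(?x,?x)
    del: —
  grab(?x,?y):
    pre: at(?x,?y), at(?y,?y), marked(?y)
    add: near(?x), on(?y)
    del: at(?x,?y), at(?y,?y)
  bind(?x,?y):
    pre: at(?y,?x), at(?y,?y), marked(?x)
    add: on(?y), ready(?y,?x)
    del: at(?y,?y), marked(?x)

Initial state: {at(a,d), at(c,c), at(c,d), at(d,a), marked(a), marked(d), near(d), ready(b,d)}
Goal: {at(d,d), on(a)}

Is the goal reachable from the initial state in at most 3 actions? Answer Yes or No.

No

1. drop(d)  →  {at(a,d), at(c,c), at(c,d), at(d,a), at(d,d), marked(a), marked(d), near(d), ready(b,d), ready(d,d)}
2. grab(a,d)  →  {at(c,c), at(c,d), at(d,a), marked(a), marked(d), near(a), near(d), on(d), ready(b,d), ready(d,d)}
3. drop(d)  →  {at(c,c), at(c,d), at(d,a), at(d,d), marked(a), marked(d), near(a), near(d), on(d), ready(b,d), ready(d,d)}
4. drop(a)  →  {at(a,a), at(c,c), at(c,d), at(d,a), at(d,d), marked(a), marked(d), near(a), near(d), on(d), ready(a,a), ready(b,d), ready(d,d)}
5. grab(d,a)  →  {at(c,c), at(c,d), at(d,d), marked(a), marked(d), near(a), near(d), on(a), on(d), ready(a,a), ready(b,d), ready(d,d)}
optimal plan length = 5; 5 > 3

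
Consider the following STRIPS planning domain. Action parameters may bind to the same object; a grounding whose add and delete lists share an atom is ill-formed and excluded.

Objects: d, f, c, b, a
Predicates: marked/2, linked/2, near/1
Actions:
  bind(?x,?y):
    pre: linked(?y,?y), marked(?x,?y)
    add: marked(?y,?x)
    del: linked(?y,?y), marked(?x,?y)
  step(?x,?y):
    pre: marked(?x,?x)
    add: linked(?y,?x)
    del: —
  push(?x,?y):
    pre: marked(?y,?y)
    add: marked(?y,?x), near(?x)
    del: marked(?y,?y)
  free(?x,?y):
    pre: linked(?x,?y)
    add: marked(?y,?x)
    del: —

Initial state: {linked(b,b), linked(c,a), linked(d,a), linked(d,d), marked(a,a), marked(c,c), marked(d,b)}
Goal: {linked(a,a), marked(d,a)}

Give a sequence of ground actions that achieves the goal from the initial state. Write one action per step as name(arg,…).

step(a,a); push(d,a); bind(a,d)

1. step(a,a)  →  {linked(a,a), linked(b,b), linked(c,a), linked(d,a), linked(d,d), marked(a,a), marked(c,c), marked(d,b)}
2. push(d,a)  →  {linked(a,a), linked(b,b), linked(c,a), linked(d,a), linked(d,d), marked(a,d), marked(c,c), marked(d,b), near(d)}
3. bind(a,d)  →  {linked(a,a), linked(b,b), linked(c,a), linked(d,a), marked(c,c), marked(d,a), marked(d,b), near(d)}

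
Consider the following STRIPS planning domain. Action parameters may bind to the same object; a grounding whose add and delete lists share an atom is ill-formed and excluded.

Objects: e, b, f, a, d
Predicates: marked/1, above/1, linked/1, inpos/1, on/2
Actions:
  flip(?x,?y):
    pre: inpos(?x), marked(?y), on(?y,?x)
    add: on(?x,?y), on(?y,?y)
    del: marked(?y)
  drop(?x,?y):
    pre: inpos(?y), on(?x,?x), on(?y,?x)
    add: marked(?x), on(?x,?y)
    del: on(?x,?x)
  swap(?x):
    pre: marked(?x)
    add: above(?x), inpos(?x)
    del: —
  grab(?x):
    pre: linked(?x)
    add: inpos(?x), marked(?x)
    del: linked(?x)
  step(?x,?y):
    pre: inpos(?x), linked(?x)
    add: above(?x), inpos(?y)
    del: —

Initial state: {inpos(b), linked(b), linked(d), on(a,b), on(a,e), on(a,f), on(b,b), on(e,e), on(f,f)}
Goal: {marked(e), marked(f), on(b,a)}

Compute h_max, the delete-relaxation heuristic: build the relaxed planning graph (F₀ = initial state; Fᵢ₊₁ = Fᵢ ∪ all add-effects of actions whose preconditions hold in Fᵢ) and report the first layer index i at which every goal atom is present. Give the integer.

F0 = init (9 atoms)
F1 = F0 ∪ {above(b), inpos(a), inpos(d), inpos(e), inpos(f), marked(b), marked(d)}  (16 atoms)
F2 = F1 ∪ {above(d), marked(e), marked(f), on(b,a), on(e,a), on(f,a)}  (22 atoms)
goal ⊆ F2  ⇒  h_max = 2

2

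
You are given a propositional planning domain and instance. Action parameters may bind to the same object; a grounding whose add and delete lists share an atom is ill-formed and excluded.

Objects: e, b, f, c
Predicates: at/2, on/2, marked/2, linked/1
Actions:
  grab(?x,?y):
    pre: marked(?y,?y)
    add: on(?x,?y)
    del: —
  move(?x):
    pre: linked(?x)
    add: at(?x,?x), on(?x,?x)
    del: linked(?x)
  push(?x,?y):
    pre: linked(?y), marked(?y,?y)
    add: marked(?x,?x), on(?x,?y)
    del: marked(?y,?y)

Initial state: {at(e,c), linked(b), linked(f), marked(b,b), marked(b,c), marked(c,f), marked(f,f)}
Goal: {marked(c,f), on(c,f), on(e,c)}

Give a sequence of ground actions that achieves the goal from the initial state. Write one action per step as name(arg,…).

push(c,f); grab(e,c)

1. push(c,f)  →  {at(e,c), linked(b), linked(f), marked(b,b), marked(b,c), marked(c,c), marked(c,f), on(c,f)}
2. grab(e,c)  →  {at(e,c), linked(b), linked(f), marked(b,b), marked(b,c), marked(c,c), marked(c,f), on(c,f), on(e,c)}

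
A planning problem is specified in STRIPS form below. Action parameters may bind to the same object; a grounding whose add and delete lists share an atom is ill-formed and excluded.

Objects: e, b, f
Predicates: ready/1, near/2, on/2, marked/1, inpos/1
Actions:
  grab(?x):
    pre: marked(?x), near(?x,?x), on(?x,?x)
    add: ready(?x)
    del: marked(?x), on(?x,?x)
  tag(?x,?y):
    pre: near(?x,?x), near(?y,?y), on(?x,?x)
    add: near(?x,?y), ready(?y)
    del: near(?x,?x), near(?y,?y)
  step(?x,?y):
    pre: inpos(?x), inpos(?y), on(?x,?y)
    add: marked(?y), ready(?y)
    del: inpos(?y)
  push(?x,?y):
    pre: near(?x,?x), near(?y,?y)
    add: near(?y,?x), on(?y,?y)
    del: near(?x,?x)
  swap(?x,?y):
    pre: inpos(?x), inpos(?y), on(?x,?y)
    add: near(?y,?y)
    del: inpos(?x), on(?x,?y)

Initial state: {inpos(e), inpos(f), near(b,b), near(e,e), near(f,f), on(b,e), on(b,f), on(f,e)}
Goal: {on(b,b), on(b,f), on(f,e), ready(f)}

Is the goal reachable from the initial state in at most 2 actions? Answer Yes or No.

1. push(e,b)  →  {inpos(e), inpos(f), near(b,b), near(b,e), near(f,f), on(b,b), on(b,e), on(b,f), on(f,e)}
2. tag(b,f)  →  {inpos(e), inpos(f), near(b,e), near(b,f), on(b,b), on(b,e), on(b,f), on(f,e), ready(f)}
optimal plan length = 2; 2 ≤ 2

Yes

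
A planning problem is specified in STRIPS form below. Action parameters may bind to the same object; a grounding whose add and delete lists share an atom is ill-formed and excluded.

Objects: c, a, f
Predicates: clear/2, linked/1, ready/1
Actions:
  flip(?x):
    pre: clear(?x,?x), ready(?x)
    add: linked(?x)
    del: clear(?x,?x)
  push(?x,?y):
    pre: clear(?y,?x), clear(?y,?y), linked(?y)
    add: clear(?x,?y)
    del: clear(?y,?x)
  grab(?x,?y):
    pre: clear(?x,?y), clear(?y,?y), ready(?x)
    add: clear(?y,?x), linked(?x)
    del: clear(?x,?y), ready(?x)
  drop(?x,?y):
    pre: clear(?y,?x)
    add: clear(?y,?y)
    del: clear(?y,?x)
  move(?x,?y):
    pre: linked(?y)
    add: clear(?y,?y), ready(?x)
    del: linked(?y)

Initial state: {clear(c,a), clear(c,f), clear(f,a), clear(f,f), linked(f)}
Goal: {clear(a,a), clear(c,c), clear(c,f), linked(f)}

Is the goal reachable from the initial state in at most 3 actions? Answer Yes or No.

1. push(a,f)  →  {clear(a,f), clear(c,a), clear(c,f), clear(f,f), linked(f)}
2. drop(a,c)  →  {clear(a,f), clear(c,c), clear(c,f), clear(f,f), linked(f)}
3. drop(f,a)  →  {clear(a,a), clear(c,c), clear(c,f), clear(f,f), linked(f)}
optimal plan length = 3; 3 ≤ 3

Yes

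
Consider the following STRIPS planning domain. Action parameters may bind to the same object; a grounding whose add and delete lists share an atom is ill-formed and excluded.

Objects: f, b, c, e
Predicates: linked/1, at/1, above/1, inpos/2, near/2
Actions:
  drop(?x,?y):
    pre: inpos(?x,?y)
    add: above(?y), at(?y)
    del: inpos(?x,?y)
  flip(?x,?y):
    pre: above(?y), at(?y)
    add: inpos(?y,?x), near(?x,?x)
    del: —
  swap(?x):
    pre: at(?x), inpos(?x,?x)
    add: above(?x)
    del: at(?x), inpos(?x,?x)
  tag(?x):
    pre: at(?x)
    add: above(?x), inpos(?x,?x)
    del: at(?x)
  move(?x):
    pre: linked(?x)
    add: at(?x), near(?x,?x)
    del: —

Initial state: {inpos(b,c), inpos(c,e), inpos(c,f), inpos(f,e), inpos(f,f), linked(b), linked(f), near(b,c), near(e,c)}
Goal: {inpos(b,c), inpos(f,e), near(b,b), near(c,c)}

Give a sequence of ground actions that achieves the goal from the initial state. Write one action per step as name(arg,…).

drop(f,f); flip(b,f); flip(c,f)

1. drop(f,f)  →  {above(f), at(f), inpos(b,c), inpos(c,e), inpos(c,f), inpos(f,e), linked(b), linked(f), near(b,c), near(e,c)}
2. flip(b,f)  →  {above(f), at(f), inpos(b,c), inpos(c,e), inpos(c,f), inpos(f,b), inpos(f,e), linked(b), linked(f), near(b,b), near(b,c), near(e,c)}
3. flip(c,f)  →  {above(f), at(f), inpos(b,c), inpos(c,e), inpos(c,f), inpos(f,b), inpos(f,c), inpos(f,e), linked(b), linked(f), near(b,b), near(b,c), near(c,c), near(e,c)}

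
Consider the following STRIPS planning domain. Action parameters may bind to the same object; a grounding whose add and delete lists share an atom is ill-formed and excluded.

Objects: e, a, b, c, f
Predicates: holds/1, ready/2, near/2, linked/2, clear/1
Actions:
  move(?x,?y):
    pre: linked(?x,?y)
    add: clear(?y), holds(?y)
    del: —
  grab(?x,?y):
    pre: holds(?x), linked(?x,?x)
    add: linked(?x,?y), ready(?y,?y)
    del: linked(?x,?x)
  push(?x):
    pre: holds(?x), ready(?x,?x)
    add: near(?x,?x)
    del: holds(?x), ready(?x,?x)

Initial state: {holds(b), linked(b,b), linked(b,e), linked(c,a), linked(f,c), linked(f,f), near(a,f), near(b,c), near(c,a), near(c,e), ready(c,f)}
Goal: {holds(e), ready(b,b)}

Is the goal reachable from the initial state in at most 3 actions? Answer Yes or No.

1. move(b,e)  →  {clear(e), holds(b), holds(e), linked(b,b), linked(b,e), linked(c,a), linked(f,c), linked(f,f), near(a,f), near(b,c), near(c,a), near(c,e), ready(c,f)}
2. move(f,f)  →  {clear(e), clear(f), holds(b), holds(e), holds(f), linked(b,b), linked(b,e), linked(c,a), linked(f,c), linked(f,f), near(a,f), near(b,c), near(c,a), near(c,e), ready(c,f)}
3. grab(f,b)  →  {clear(e), clear(f), holds(b), holds(e), holds(f), linked(b,b), linked(b,e), linked(c,a), linked(f,b), linked(f,c), near(a,f), near(b,c), near(c,a), near(c,e), ready(b,b), ready(c,f)}
optimal plan length = 3; 3 ≤ 3

Yes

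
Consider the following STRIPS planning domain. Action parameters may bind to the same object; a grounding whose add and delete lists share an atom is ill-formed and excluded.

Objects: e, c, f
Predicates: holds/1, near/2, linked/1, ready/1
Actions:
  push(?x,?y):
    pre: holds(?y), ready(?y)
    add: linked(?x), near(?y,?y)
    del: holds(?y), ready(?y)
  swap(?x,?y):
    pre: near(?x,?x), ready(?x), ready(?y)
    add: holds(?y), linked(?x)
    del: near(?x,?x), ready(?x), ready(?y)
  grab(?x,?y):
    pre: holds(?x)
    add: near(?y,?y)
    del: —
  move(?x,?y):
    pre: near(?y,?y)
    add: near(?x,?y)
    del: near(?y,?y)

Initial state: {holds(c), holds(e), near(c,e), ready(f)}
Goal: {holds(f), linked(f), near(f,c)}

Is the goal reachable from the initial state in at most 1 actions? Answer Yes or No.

No

1. grab(e,c)  →  {holds(c), holds(e), near(c,c), near(c,e), ready(f)}
2. grab(e,f)  →  {holds(c), holds(e), near(c,c), near(c,e), near(f,f), ready(f)}
3. swap(f,f)  →  {holds(c), holds(e), holds(f), linked(f), near(c,c), near(c,e)}
4. move(f,c)  →  {holds(c), holds(e), holds(f), linked(f), near(c,e), near(f,c)}
optimal plan length = 4; 4 > 1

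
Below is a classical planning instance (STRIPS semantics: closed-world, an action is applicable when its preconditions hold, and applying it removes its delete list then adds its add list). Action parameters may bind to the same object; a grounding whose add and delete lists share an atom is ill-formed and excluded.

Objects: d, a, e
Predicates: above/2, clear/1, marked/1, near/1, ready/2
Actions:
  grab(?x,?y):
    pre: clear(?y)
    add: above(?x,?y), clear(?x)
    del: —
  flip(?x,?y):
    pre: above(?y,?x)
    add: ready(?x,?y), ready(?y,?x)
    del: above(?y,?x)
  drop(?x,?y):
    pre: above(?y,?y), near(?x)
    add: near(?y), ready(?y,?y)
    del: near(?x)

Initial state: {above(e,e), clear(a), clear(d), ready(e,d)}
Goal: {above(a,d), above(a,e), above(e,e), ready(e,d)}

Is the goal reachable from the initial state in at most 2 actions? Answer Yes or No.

1. grab(a,d)  →  {above(a,d), above(e,e), clear(a), clear(d), ready(e,d)}
2. grab(e,d)  →  {above(a,d), above(e,d), above(e,e), clear(a), clear(d), clear(e), ready(e,d)}
3. grab(a,e)  →  {above(a,d), above(a,e), above(e,d), above(e,e), clear(a), clear(d), clear(e), ready(e,d)}
optimal plan length = 3; 3 > 2

No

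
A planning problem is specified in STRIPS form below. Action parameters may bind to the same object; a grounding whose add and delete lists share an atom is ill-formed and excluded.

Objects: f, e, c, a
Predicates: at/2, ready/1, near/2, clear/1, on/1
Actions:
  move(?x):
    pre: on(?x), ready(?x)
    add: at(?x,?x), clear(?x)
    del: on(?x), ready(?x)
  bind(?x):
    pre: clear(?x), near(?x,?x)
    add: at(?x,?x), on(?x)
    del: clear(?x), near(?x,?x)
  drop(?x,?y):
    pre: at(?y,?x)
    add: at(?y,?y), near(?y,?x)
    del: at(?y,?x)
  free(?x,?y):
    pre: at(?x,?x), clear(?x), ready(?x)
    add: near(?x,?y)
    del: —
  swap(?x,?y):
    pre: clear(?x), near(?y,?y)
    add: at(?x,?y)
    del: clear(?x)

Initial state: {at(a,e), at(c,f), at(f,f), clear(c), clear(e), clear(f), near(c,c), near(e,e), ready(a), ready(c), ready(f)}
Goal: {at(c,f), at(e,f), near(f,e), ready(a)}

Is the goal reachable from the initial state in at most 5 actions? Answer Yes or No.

1. free(f,f)  →  {at(a,e), at(c,f), at(f,f), clear(c), clear(e), clear(f), near(c,c), near(e,e), near(f,f), ready(a), ready(c), ready(f)}
2. free(f,e)  →  {at(a,e), at(c,f), at(f,f), clear(c), clear(e), clear(f), near(c,c), near(e,e), near(f,e), near(f,f), ready(a), ready(c), ready(f)}
3. swap(e,f)  →  {at(a,e), at(c,f), at(e,f), at(f,f), clear(c), clear(f), near(c,c), near(e,e), near(f,e), near(f,f), ready(a), ready(c), ready(f)}
optimal plan length = 3; 3 ≤ 5

Yes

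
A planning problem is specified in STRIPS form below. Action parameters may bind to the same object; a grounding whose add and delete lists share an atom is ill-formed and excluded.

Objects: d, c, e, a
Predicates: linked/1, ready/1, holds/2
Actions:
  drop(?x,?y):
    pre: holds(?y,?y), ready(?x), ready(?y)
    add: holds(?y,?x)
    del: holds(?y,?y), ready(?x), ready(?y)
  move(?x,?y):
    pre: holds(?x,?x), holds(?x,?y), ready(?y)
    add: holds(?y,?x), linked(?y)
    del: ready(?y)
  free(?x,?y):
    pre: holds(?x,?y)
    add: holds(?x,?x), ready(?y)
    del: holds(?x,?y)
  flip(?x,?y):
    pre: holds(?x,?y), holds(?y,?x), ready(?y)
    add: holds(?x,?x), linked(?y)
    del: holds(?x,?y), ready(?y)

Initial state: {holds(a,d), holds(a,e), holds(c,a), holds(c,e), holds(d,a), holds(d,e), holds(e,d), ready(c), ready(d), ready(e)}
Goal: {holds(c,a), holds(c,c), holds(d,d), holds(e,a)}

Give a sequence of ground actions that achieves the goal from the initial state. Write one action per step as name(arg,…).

free(d,e); free(c,e); free(a,d); move(a,e)

1. free(d,e)  →  {holds(a,d), holds(a,e), holds(c,a), holds(c,e), holds(d,a), holds(d,d), holds(e,d), ready(c), ready(d), ready(e)}
2. free(c,e)  →  {holds(a,d), holds(a,e), holds(c,a), holds(c,c), holds(d,a), holds(d,d), holds(e,d), ready(c), ready(d), ready(e)}
3. free(a,d)  →  {holds(a,a), holds(a,e), holds(c,a), holds(c,c), holds(d,a), holds(d,d), holds(e,d), ready(c), ready(d), ready(e)}
4. move(a,e)  →  {holds(a,a), holds(a,e), holds(c,a), holds(c,c), holds(d,a), holds(d,d), holds(e,a), holds(e,d), linked(e), ready(c), ready(d)}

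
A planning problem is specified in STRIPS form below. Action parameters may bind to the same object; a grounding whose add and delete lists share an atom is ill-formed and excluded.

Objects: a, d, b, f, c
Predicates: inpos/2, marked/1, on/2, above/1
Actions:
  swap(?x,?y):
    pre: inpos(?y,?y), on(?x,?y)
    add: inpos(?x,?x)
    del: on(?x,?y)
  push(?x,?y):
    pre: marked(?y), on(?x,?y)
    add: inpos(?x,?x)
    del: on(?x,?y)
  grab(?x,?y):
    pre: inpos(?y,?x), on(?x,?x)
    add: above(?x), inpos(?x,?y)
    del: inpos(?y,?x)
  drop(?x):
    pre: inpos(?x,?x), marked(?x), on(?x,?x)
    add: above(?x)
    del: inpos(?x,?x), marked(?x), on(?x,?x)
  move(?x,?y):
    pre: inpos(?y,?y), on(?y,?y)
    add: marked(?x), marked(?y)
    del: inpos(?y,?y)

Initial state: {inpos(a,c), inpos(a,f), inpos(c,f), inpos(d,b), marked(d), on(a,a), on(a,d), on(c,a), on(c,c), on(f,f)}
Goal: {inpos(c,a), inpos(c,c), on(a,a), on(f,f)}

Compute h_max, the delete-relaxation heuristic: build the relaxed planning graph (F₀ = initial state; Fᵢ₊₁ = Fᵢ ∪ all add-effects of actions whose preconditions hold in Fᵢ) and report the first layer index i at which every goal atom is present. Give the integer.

F0 = init (10 atoms)
F1 = F0 ∪ {above(c), above(f), inpos(a,a), inpos(c,a), inpos(f,a), inpos(f,c)}  (16 atoms)
F2 = F1 ∪ {above(a), inpos(c,c), marked(a), marked(b), marked(c), marked(f)}  (22 atoms)
goal ⊆ F2  ⇒  h_max = 2

2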